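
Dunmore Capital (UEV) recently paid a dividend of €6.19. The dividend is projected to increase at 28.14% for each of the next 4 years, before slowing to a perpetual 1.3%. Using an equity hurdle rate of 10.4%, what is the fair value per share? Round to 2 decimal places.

Two-stage DDM. Project D₁…D_4 at 0.2814, terminal growth 0.013, discount at r = 0.104.
D_1 = 7.9319
D_2 = 10.1639
D_3 = 13.0240
D_4 = 16.6890
Terminal value at t=4: TV = D_5/(r−g) = 16.9059/(0.104−0.013) = 185.7794
P₀ = 7.9319/(1+0.104)^1 + 10.1639/(1+0.104)^2 + 13.0240/(1+0.104)^3 + 16.6890/(1+0.104)^4 + 185.7794/(1+0.104)^4 = 161.4983

€161.50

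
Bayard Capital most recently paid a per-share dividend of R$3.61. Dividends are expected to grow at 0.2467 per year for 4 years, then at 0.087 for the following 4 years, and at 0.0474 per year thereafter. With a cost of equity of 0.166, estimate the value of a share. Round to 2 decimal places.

Three-stage DDM. Project D₁…D_8; terminal Gordon value at t=8 with g = 0.0474; discount at r = 0.166.
D_1 = 4.5006
D_2 = 5.6109
D_3 = 6.9951
D_4 = 8.7208
D_5 = 9.4795
D_6 = 10.3042
D_7 = 11.2007
D_8 = 12.1751
TV_8 = 12.7522/(0.166−0.0474) = 107.5229
P₀ = Σ Dₜ/(1+r)ᵗ + TV_8/(1+r)^8 = 64.4735

R$64.47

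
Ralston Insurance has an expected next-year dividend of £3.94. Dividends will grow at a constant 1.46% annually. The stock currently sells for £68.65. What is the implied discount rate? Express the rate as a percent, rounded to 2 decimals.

Rearranging the constant-growth DDM: r = D₁/P₀ + g.
r = 3.9400 / 68.65 + 0.0146 = 0.05739 + 0.0146 = 0.07199

7.20%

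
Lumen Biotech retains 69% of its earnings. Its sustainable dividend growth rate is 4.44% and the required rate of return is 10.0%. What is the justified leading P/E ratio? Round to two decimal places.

5.58

Payout ratio b = 1 − 0.69 = 0.31.
Justified leading P/E = b/(r−g) = 0.31/(0.1−0.0444) = 5.5755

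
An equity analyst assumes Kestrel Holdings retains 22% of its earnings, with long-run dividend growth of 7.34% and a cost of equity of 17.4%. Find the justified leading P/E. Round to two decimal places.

7.75

Payout ratio b = 1 − 0.22 = 0.78.
Justified leading P/E = b/(r−g) = 0.78/(0.174−0.0734) = 7.7535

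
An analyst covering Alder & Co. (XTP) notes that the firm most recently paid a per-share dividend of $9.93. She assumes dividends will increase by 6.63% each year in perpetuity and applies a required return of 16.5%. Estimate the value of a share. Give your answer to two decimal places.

Gordon growth model: P₀ = D₁/(r − g). D₁ = 9.93 × (1 + 0.0663) = 10.5884.
P₀ = 10.5884 / (0.165 − 0.0663) = 10.5884 / 0.0987 = 107.2782

$107.28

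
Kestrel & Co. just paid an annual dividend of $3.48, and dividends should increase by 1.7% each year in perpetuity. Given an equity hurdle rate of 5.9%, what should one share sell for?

Gordon growth model: P₀ = D₁/(r − g). D₁ = 3.48 × (1 + 0.017) = 3.5392.
P₀ = 3.5392 / (0.059 − 0.017) = 3.5392 / 0.042 = 84.2657

$84.27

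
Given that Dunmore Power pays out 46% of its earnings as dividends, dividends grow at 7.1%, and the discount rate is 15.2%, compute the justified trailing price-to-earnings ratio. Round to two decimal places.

6.08

Justified trailing P/E = b(1+g)/(r−g) = 0.46×(1+0.071)/(0.152−0.071) = 6.0822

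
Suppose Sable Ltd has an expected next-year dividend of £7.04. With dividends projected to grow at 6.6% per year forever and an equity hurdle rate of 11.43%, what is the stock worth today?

£145.76

Gordon growth model: P₀ = D₁/(r − g), with D₁ = 7.04 given directly.
P₀ = 7.0400 / (0.1143 − 0.066) = 7.0400 / 0.0483 = 145.7557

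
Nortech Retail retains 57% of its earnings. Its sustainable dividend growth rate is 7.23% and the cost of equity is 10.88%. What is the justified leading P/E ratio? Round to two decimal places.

11.78

Payout ratio b = 1 − 0.57 = 0.43.
Justified leading P/E = b/(r−g) = 0.43/(0.1088−0.0723) = 11.7808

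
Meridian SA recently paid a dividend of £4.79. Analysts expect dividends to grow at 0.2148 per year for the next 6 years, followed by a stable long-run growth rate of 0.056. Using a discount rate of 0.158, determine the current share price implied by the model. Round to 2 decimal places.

Two-stage DDM. Project D₁…D_6 at 0.2148, terminal growth 0.056, discount at r = 0.158.
D_1 = 5.8189
D_2 = 7.0688
D_3 = 8.5872
D_4 = 10.4317
D_5 = 12.6724
D_6 = 15.3945
Terminal value at t=6: TV = D_7/(r−g) = 16.2565/(0.158−0.056) = 159.3778
P₀ = 5.8189/(1+0.158)^1 + 7.0688/(1+0.158)^2 + 8.5872/(1+0.158)^3 + 10.4317/(1+0.158)^4 + 12.6724/(1+0.158)^5 + 15.3945/(1+0.158)^6 + 159.3778/(1+0.158)^6 = 100.1939

£100.19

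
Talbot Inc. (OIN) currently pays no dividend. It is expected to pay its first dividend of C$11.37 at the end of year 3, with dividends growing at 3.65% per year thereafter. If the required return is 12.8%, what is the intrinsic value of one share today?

Deferred-dividend DDM. At t=2 the remaining stream is a growing perpetuity with first payment D_3 = 11.37.
V_2 = D_3/(r−g) = 11.37/(0.128−0.0365) = 124.2623
P₀ = V_2/(1+r)^2 = 124.2623/(1+0.128)^2 = 97.6610

C$97.66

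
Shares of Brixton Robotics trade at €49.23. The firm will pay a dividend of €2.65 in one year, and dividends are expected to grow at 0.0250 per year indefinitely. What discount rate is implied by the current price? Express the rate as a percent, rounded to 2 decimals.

Rearranging the constant-growth DDM: r = D₁/P₀ + g.
r = 2.6500 / 49.23 + 0.025 = 0.05383 + 0.025 = 0.07883

7.88%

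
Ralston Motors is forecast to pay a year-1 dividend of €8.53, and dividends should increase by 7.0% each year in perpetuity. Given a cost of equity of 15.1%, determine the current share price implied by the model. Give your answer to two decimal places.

€105.31

Gordon growth model: P₀ = D₁/(r − g), with D₁ = 8.53 given directly.
P₀ = 8.5300 / (0.151 − 0.07) = 8.5300 / 0.081 = 105.3086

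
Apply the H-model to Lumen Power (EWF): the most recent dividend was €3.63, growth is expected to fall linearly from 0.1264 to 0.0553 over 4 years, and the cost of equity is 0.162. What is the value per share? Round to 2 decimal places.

€40.74

H-model: P₀ = D₀[(1+g_L) + H(g_S−g_L)]/(r−g_L), with H = 4/2 = 2.
P₀ = 3.63 × [(1+0.0553) + 2×(0.1264−0.0553)] / (0.162−0.0553)
   = 3.63 × 1.1975 / 0.1067 = 40.7397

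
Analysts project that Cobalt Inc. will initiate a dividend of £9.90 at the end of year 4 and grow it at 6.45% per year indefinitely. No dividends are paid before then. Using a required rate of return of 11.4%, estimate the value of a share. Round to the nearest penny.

Deferred-dividend DDM. At t=3 the remaining stream is a growing perpetuity with first payment D_4 = 9.90.
V_3 = D_4/(r−g) = 9.90/(0.114−0.0645) = 200.0000
P₀ = V_3/(1+r)^3 = 200.0000/(1+0.114)^3 = 144.6686

£144.67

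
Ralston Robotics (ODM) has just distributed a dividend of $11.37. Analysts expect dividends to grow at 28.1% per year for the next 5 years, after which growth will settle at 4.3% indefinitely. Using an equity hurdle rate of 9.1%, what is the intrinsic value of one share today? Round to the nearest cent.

$645.76

Two-stage DDM. Project D₁…D_5 at 0.281, terminal growth 0.043, discount at r = 0.091.
D_1 = 14.5650
D_2 = 18.6577
D_3 = 23.9005
D_4 = 30.6166
D_5 = 39.2199
Terminal value at t=5: TV = D_6/(r−g) = 40.9063/(0.091−0.043) = 852.2150
P₀ = 14.5650/(1+0.091)^1 + 18.6577/(1+0.091)^2 + 23.9005/(1+0.091)^3 + 30.6166/(1+0.091)^4 + 39.2199/(1+0.091)^5 + 852.2150/(1+0.091)^5 = 645.7614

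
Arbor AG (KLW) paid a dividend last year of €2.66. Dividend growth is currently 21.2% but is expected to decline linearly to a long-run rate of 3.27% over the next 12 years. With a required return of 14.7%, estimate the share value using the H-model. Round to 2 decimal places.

€49.07

H-model: P₀ = D₀[(1+g_L) + H(g_S−g_L)]/(r−g_L), with H = 12/2 = 6.
P₀ = 2.66 × [(1+0.0327) + 6×(0.212−0.0327)] / (0.147−0.0327)
   = 2.66 × 2.1085 / 0.1143 = 49.0692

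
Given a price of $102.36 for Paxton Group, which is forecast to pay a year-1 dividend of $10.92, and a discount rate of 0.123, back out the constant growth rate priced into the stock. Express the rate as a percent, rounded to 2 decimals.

From P₀ = D₁/(r − g), the implied growth is g = r − D₁/P₀.
g = 0.123 − 10.92/102.36 = 0.123 − 0.10668 = 0.01632

1.63%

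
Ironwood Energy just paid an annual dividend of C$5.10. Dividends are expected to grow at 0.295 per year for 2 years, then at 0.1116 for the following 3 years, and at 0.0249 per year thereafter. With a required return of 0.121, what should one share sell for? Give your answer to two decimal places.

C$103.55

Three-stage DDM. Project D₁…D_5; terminal Gordon value at t=5 with g = 0.0249; discount at r = 0.121.
D_1 = 6.6045
D_2 = 8.5528
D_3 = 9.5073
D_4 = 10.5683
D_5 = 11.7478
TV_5 = 12.0403/(0.121−0.0249) = 125.2891
P₀ = Σ Dₜ/(1+r)ᵗ + TV_5/(1+r)^5 = 103.5514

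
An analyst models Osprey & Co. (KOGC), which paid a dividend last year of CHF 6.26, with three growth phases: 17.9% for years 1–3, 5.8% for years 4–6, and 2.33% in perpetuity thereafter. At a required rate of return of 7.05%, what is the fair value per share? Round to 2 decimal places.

CHF 222.39

Three-stage DDM. Project D₁…D_6; terminal Gordon value at t=6 with g = 0.0233; discount at r = 0.0705.
D_1 = 7.3805
D_2 = 8.7017
D_3 = 10.2593
D_4 = 10.8543
D_5 = 11.4838
D_6 = 12.1499
TV_6 = 12.4330/(0.0705−0.0233) = 263.4109
P₀ = Σ Dₜ/(1+r)ᵗ + TV_6/(1+r)^6 = 222.3884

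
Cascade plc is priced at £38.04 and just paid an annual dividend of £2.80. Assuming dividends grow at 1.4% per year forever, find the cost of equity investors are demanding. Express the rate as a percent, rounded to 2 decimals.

8.86%

Rearranging the constant-growth DDM: r = D₁/P₀ + g.
D₁ = 2.80 × (1 + 0.014) = 2.8392.
r = 2.8392 / 38.04 + 0.014 = 0.07464 + 0.014 = 0.08864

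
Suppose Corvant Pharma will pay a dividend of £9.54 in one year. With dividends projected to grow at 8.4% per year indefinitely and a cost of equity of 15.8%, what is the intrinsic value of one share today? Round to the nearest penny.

£128.92

Gordon growth model: P₀ = D₁/(r − g), with D₁ = 9.54 given directly.
P₀ = 9.5400 / (0.158 − 0.084) = 9.5400 / 0.074 = 128.9189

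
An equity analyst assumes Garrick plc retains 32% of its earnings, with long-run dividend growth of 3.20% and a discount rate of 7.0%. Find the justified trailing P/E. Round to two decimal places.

Payout ratio b = 1 − 0.32 = 0.68.
Justified trailing P/E = b(1+g)/(r−g) = 0.68×(1+0.032)/(0.07−0.032) = 18.4674

18.47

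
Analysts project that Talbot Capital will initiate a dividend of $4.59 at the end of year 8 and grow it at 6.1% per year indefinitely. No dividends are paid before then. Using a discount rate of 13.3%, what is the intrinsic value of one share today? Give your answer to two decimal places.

$26.60

Deferred-dividend DDM. At t=7 the remaining stream is a growing perpetuity with first payment D_8 = 4.59.
V_7 = D_8/(r−g) = 4.59/(0.133−0.061) = 63.7500
P₀ = V_7/(1+r)^7 = 63.7500/(1+0.133)^7 = 26.5993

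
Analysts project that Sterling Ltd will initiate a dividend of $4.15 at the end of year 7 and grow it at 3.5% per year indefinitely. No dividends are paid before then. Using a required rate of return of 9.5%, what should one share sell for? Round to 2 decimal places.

$40.12

Deferred-dividend DDM. At t=6 the remaining stream is a growing perpetuity with first payment D_7 = 4.15.
V_6 = D_7/(r−g) = 4.15/(0.095−0.035) = 69.1667
P₀ = V_6/(1+r)^6 = 69.1667/(1+0.095)^6 = 40.1247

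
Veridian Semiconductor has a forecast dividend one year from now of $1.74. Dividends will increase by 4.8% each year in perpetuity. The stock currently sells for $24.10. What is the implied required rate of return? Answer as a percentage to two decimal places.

12.02%

Rearranging the constant-growth DDM: r = D₁/P₀ + g.
r = 1.7400 / 24.10 + 0.048 = 0.07220 + 0.048 = 0.12020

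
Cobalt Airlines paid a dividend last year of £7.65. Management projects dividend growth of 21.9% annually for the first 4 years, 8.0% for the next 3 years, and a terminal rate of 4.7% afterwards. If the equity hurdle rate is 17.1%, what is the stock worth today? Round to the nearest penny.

£116.35

Three-stage DDM. Project D₁…D_7; terminal Gordon value at t=7 with g = 0.047; discount at r = 0.171.
D_1 = 9.3254
D_2 = 11.3676
D_3 = 13.8571
D_4 = 16.8918
D_5 = 18.2432
D_6 = 19.7026
D_7 = 21.2788
TV_7 = 22.2789/(0.171−0.047) = 179.6687
P₀ = Σ Dₜ/(1+r)ᵗ + TV_7/(1+r)^7 = 116.3496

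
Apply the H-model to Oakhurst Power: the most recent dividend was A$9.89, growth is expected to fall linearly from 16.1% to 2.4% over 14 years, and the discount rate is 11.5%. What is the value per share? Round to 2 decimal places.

A$215.52

H-model: P₀ = D₀[(1+g_L) + H(g_S−g_L)]/(r−g_L), with H = 14/2 = 7.
P₀ = 9.89 × [(1+0.024) + 7×(0.161−0.024)] / (0.115−0.024)
   = 9.89 × 1.9830 / 0.091 = 215.5151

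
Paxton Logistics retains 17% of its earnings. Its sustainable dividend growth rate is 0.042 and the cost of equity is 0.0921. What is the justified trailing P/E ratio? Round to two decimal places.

Payout ratio b = 1 − 0.17 = 0.83.
Justified trailing P/E = b(1+g)/(r−g) = 0.83×(1+0.042)/(0.0921−0.042) = 17.2627

17.26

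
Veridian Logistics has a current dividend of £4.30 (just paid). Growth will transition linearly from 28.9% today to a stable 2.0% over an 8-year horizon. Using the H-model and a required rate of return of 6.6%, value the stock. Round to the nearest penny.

H-model: P₀ = D₀[(1+g_L) + H(g_S−g_L)]/(r−g_L), with H = 8/2 = 4.
P₀ = 4.30 × [(1+0.02) + 4×(0.289−0.02)] / (0.066−0.02)
   = 4.30 × 2.0960 / 0.046 = 195.9304

£195.93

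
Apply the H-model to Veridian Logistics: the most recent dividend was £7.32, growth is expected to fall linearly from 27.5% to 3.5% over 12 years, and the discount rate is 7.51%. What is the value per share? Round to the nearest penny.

H-model: P₀ = D₀[(1+g_L) + H(g_S−g_L)]/(r−g_L), with H = 12/2 = 6.
P₀ = 7.32 × [(1+0.035) + 6×(0.275−0.035)] / (0.0751−0.035)
   = 7.32 × 2.4750 / 0.0401 = 451.7955

£451.80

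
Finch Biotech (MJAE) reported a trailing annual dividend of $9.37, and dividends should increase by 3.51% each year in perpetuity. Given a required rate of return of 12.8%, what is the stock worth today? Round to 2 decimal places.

$104.40

Gordon growth model: P₀ = D₁/(r − g). D₁ = 9.37 × (1 + 0.0351) = 9.6989.
P₀ = 9.6989 / (0.128 − 0.0351) = 9.6989 / 0.0929 = 104.4014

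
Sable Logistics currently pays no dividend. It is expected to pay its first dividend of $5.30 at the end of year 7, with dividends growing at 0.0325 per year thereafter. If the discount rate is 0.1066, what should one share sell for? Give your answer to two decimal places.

Deferred-dividend DDM. At t=6 the remaining stream is a growing perpetuity with first payment D_7 = 5.30.
V_6 = D_7/(r−g) = 5.30/(0.1066−0.0325) = 71.5250
P₀ = V_6/(1+r)^6 = 71.5250/(1+0.1066)^6 = 38.9506

$38.95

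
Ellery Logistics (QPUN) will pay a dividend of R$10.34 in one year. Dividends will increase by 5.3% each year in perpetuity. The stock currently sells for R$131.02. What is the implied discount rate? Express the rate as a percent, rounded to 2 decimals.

13.19%

Rearranging the constant-growth DDM: r = D₁/P₀ + g.
r = 10.3400 / 131.02 + 0.053 = 0.07892 + 0.053 = 0.13192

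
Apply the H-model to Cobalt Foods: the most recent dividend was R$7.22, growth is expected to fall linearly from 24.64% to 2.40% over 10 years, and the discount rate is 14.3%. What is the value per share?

R$129.60

H-model: P₀ = D₀[(1+g_L) + H(g_S−g_L)]/(r−g_L), with H = 10/2 = 5.
P₀ = 7.22 × [(1+0.024) + 5×(0.2464−0.024)] / (0.143−0.024)
   = 7.22 × 2.1360 / 0.119 = 129.5960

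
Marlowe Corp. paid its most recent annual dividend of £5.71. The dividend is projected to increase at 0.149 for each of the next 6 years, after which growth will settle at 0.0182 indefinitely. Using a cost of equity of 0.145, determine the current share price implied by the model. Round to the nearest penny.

Two-stage DDM. Project D₁…D_6 at 0.149, terminal growth 0.0182, discount at r = 0.145.
D_1 = 6.5608
D_2 = 7.5383
D_3 = 8.6616
D_4 = 9.9521
D_5 = 11.4350
D_6 = 13.1388
Terminal value at t=6: TV = D_7/(r−g) = 13.3779/(0.145−0.0182) = 105.5043
P₀ = 6.5608/(1+0.145)^1 + 7.5383/(1+0.145)^2 + 8.6616/(1+0.145)^3 + 9.9521/(1+0.145)^4 + 11.4350/(1+0.145)^5 + 13.1388/(1+0.145)^6 + 105.5043/(1+0.145)^6 = 81.5020

£81.50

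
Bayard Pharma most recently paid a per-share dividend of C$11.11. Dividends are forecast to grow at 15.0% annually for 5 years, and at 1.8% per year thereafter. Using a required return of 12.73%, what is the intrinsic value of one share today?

C$173.32

Two-stage DDM. Project D₁…D_5 at 0.15, terminal growth 0.018, discount at r = 0.1273.
D_1 = 12.7765
D_2 = 14.6930
D_3 = 16.8969
D_4 = 19.4315
D_5 = 22.3462
Terminal value at t=5: TV = D_6/(r−g) = 22.7484/(0.1273−0.018) = 208.1282
P₀ = 12.7765/(1+0.1273)^1 + 14.6930/(1+0.1273)^2 + 16.8969/(1+0.1273)^3 + 19.4315/(1+0.1273)^4 + 22.3462/(1+0.1273)^5 + 208.1282/(1+0.1273)^5 = 173.3202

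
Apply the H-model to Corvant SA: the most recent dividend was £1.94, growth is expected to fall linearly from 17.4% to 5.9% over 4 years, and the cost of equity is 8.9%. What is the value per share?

£83.36

H-model: P₀ = D₀[(1+g_L) + H(g_S−g_L)]/(r−g_L), with H = 4/2 = 2.
P₀ = 1.94 × [(1+0.059) + 2×(0.174−0.059)] / (0.089−0.059)
   = 1.94 × 1.2890 / 0.03 = 83.3553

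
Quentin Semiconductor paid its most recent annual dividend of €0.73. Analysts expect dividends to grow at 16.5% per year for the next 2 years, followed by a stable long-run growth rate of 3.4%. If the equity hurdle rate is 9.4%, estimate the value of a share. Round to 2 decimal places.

Two-stage DDM. Project D₁…D_2 at 0.165, terminal growth 0.034, discount at r = 0.094.
D_1 = 0.8505
D_2 = 0.9908
Terminal value at t=2: TV = D_3/(r−g) = 1.0245/(0.094−0.034) = 17.0743
P₀ = 0.8505/(1+0.094)^1 + 0.9908/(1+0.094)^2 + 17.0743/(1+0.094)^2 = 15.8714

€15.87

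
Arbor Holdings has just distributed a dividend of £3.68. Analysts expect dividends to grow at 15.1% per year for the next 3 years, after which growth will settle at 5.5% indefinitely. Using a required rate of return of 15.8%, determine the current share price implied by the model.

Two-stage DDM. Project D₁…D_3 at 0.151, terminal growth 0.055, discount at r = 0.158.
D_1 = 4.2357
D_2 = 4.8753
D_3 = 5.6114
Terminal value at t=3: TV = D_4/(r−g) = 5.9201/(0.158−0.055) = 57.4763
P₀ = 4.2357/(1+0.158)^1 + 4.8753/(1+0.158)^2 + 5.6114/(1+0.158)^3 + 57.4763/(1+0.158)^3 = 47.9208

£47.92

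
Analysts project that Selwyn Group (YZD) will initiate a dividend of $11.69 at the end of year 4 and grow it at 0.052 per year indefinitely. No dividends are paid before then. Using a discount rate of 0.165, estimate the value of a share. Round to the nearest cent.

Deferred-dividend DDM. At t=3 the remaining stream is a growing perpetuity with first payment D_4 = 11.69.
V_3 = D_4/(r−g) = 11.69/(0.165−0.052) = 103.4513
P₀ = V_3/(1+r)^3 = 103.4513/(1+0.165)^3 = 65.4272

$65.43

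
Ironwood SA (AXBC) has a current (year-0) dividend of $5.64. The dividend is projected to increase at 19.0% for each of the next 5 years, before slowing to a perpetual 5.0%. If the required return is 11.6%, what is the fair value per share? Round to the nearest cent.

$158.02

Two-stage DDM. Project D₁…D_5 at 0.19, terminal growth 0.05, discount at r = 0.116.
D_1 = 6.7116
D_2 = 7.9868
D_3 = 9.5043
D_4 = 11.3101
D_5 = 13.4590
Terminal value at t=5: TV = D_6/(r−g) = 14.1320/(0.116−0.05) = 214.1210
P₀ = 6.7116/(1+0.116)^1 + 7.9868/(1+0.116)^2 + 9.5043/(1+0.116)^3 + 11.3101/(1+0.116)^4 + 13.4590/(1+0.116)^5 + 214.1210/(1+0.116)^5 = 158.0220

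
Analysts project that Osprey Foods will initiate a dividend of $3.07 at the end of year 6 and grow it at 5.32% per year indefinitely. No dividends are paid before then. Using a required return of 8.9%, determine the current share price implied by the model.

$55.99

Deferred-dividend DDM. At t=5 the remaining stream is a growing perpetuity with first payment D_6 = 3.07.
V_5 = D_6/(r−g) = 3.07/(0.089−0.0532) = 85.7542
P₀ = V_5/(1+r)^5 = 85.7542/(1+0.089)^5 = 55.9907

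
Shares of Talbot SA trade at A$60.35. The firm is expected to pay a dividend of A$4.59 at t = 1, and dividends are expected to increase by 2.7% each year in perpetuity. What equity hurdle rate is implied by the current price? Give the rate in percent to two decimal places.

10.31%

Rearranging the constant-growth DDM: r = D₁/P₀ + g.
r = 4.5900 / 60.35 + 0.027 = 0.07606 + 0.027 = 0.10306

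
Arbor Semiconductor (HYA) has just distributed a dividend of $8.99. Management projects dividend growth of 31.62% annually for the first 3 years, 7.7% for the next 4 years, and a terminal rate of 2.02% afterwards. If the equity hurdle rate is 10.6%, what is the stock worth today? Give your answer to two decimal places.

Three-stage DDM. Project D₁…D_7; terminal Gordon value at t=7 with g = 0.0202; discount at r = 0.106.
D_1 = 11.8326
D_2 = 15.5741
D_3 = 20.4987
D_4 = 22.0771
D_5 = 23.7770
D_6 = 25.6078
D_7 = 27.5796
TV_7 = 28.1367/(0.106−0.0202) = 327.9338
P₀ = Σ Dₜ/(1+r)ᵗ + TV_7/(1+r)^7 = 257.3132

$257.31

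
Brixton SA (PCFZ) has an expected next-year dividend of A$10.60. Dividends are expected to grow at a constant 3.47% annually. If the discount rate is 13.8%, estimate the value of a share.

Gordon growth model: P₀ = D₁/(r − g), with D₁ = 10.60 given directly.
P₀ = 10.6000 / (0.138 − 0.0347) = 10.6000 / 0.1033 = 102.6137

A$102.61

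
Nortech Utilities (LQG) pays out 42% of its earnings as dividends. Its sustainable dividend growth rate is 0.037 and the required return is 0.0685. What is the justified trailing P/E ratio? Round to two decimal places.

13.83

Justified trailing P/E = b(1+g)/(r−g) = 0.42×(1+0.037)/(0.0685−0.037) = 13.8267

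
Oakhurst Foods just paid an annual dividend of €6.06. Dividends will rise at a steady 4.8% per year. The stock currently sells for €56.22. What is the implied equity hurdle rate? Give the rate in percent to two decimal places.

Rearranging the constant-growth DDM: r = D₁/P₀ + g.
D₁ = 6.06 × (1 + 0.048) = 6.3509.
r = 6.3509 / 56.22 + 0.048 = 0.11296 + 0.048 = 0.16096

16.10%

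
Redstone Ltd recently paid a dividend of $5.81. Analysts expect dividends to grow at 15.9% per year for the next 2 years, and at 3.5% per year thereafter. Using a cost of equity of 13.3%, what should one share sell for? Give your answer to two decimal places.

Two-stage DDM. Project D₁…D_2 at 0.159, terminal growth 0.035, discount at r = 0.133.
D_1 = 6.7338
D_2 = 7.8045
Terminal value at t=2: TV = D_3/(r−g) = 8.0776/(0.133−0.035) = 82.4247
P₀ = 6.7338/(1+0.133)^1 + 7.8045/(1+0.133)^2 + 82.4247/(1+0.133)^2 = 76.2323

$76.23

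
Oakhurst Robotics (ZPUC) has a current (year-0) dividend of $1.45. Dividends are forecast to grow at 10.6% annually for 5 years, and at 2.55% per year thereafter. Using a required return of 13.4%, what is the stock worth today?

$18.82

Two-stage DDM. Project D₁…D_5 at 0.106, terminal growth 0.0255, discount at r = 0.134.
D_1 = 1.6037
D_2 = 1.7737
D_3 = 1.9617
D_4 = 2.1696
D_5 = 2.3996
Terminal value at t=5: TV = D_6/(r−g) = 2.4608/(0.134−0.0255) = 22.6803
P₀ = 1.6037/(1+0.134)^1 + 1.7737/(1+0.134)^2 + 1.9617/(1+0.134)^3 + 2.1696/(1+0.134)^4 + 2.3996/(1+0.134)^5 + 22.6803/(1+0.134)^5 = 18.8247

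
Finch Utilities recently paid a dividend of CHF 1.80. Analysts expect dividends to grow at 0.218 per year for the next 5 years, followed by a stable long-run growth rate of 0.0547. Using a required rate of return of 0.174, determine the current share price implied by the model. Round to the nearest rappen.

CHF 29.19

Two-stage DDM. Project D₁…D_5 at 0.218, terminal growth 0.0547, discount at r = 0.174.
D_1 = 2.1924
D_2 = 2.6703
D_3 = 3.2525
D_4 = 3.9615
D_5 = 4.8251
Terminal value at t=5: TV = D_6/(r−g) = 5.0891/(0.174−0.0547) = 42.6577
P₀ = 2.1924/(1+0.174)^1 + 2.6703/(1+0.174)^2 + 3.2525/(1+0.174)^3 + 3.9615/(1+0.174)^4 + 4.8251/(1+0.174)^5 + 42.6577/(1+0.174)^5 = 29.1914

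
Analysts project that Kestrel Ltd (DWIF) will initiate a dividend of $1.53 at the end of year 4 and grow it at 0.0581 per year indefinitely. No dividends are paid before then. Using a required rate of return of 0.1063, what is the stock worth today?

Deferred-dividend DDM. At t=3 the remaining stream is a growing perpetuity with first payment D_4 = 1.53.
V_3 = D_4/(r−g) = 1.53/(0.1063−0.0581) = 31.7427
P₀ = V_3/(1+r)^3 = 31.7427/(1+0.1063)^3 = 23.4437

$23.44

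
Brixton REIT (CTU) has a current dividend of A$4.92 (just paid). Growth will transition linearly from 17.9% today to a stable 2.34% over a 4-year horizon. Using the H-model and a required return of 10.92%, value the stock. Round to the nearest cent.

H-model: P₀ = D₀[(1+g_L) + H(g_S−g_L)]/(r−g_L), with H = 4/2 = 2.
P₀ = 4.92 × [(1+0.0234) + 2×(0.179−0.0234)] / (0.1092−0.0234)
   = 4.92 × 1.3346 / 0.0858 = 76.5295

A$76.53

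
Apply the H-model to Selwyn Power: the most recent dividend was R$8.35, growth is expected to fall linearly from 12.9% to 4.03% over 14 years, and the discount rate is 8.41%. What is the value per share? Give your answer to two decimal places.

H-model: P₀ = D₀[(1+g_L) + H(g_S−g_L)]/(r−g_L), with H = 14/2 = 7.
P₀ = 8.35 × [(1+0.0403) + 7×(0.129−0.0403)] / (0.0841−0.0403)
   = 8.35 × 1.6612 / 0.0438 = 316.6900

R$316.69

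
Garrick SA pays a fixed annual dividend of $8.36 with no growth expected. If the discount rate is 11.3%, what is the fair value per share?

$73.98

Zero-growth DDM (perpetuity): P₀ = D/r = 8.36 / 0.113 = 73.9823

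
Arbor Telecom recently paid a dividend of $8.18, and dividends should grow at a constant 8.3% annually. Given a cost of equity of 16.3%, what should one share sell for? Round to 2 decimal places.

$110.74

Gordon growth model: P₀ = D₁/(r − g). D₁ = 8.18 × (1 + 0.083) = 8.8589.
P₀ = 8.8589 / (0.163 − 0.083) = 8.8589 / 0.08 = 110.7367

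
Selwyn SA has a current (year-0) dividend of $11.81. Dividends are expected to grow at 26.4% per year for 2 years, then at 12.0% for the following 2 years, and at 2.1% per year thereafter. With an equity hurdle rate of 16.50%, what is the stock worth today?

Three-stage DDM. Project D₁…D_4; terminal Gordon value at t=4 with g = 0.021; discount at r = 0.165.
D_1 = 14.9278
D_2 = 18.8688
D_3 = 21.1330
D_4 = 23.6690
TV_4 = 24.1661/(0.165−0.021) = 167.8199
P₀ = Σ Dₜ/(1+r)ᵗ + TV_4/(1+r)^4 = 144.0352

$144.04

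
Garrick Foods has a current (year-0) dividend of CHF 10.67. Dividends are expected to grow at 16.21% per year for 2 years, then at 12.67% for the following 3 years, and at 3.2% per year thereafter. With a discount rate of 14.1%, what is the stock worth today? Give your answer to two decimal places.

Three-stage DDM. Project D₁…D_5; terminal Gordon value at t=5 with g = 0.032; discount at r = 0.141.
D_1 = 12.3996
D_2 = 14.4096
D_3 = 16.2353
D_4 = 18.2923
D_5 = 20.6099
TV_5 = 21.2694/(0.141−0.032) = 195.1325
P₀ = Σ Dₜ/(1+r)ᵗ + TV_5/(1+r)^5 = 155.2174

CHF 155.22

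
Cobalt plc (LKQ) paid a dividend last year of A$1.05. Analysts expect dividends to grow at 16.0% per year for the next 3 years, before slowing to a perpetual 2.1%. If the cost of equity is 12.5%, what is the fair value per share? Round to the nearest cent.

Two-stage DDM. Project D₁…D_3 at 0.16, terminal growth 0.021, discount at r = 0.125.
D_1 = 1.2180
D_2 = 1.4129
D_3 = 1.6389
Terminal value at t=3: TV = D_4/(r−g) = 1.6734/(0.125−0.021) = 16.0900
P₀ = 1.2180/(1+0.125)^1 + 1.4129/(1+0.125)^2 + 1.6389/(1+0.125)^3 + 16.0900/(1+0.125)^3 = 14.6506

A$14.65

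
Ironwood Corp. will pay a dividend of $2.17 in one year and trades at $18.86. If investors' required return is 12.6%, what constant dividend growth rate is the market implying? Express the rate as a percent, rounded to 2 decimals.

From P₀ = D₁/(r − g), the implied growth is g = r − D₁/P₀.
g = 0.126 − 2.17/18.86 = 0.126 − 0.11506 = 0.01094

1.09%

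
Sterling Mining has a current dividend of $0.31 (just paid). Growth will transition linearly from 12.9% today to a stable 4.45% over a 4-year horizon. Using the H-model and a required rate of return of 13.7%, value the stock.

$4.07

H-model: P₀ = D₀[(1+g_L) + H(g_S−g_L)]/(r−g_L), with H = 4/2 = 2.
P₀ = 0.31 × [(1+0.0445) + 2×(0.129−0.0445)] / (0.137−0.0445)
   = 0.31 × 1.2135 / 0.0925 = 4.0669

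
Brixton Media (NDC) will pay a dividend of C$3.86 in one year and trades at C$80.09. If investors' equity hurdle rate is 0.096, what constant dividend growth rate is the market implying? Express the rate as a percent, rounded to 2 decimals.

4.78%

From P₀ = D₁/(r − g), the implied growth is g = r − D₁/P₀.
g = 0.096 − 3.86/80.09 = 0.096 − 0.04820 = 0.04780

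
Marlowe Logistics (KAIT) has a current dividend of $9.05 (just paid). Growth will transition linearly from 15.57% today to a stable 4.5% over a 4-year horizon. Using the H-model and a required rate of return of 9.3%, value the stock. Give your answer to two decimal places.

$238.77

H-model: P₀ = D₀[(1+g_L) + H(g_S−g_L)]/(r−g_L), with H = 4/2 = 2.
P₀ = 9.05 × [(1+0.045) + 2×(0.1557−0.045)] / (0.093−0.045)
   = 9.05 × 1.2664 / 0.048 = 238.7692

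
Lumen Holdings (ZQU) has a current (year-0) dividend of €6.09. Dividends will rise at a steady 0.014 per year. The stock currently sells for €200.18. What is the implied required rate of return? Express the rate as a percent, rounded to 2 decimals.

4.48%

Rearranging the constant-growth DDM: r = D₁/P₀ + g.
D₁ = 6.09 × (1 + 0.014) = 6.1753.
r = 6.1753 / 200.18 + 0.014 = 0.03085 + 0.014 = 0.04485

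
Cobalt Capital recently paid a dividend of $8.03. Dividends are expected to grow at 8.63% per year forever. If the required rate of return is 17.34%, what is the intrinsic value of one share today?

Gordon growth model: P₀ = D₁/(r − g). D₁ = 8.03 × (1 + 0.0863) = 8.7230.
P₀ = 8.7230 / (0.1734 − 0.0863) = 8.7230 / 0.0871 = 100.1491

$100.15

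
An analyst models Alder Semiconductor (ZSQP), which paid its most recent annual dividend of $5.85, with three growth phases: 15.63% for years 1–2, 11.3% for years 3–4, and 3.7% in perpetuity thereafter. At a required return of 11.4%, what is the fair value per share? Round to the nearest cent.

$109.69

Three-stage DDM. Project D₁…D_4; terminal Gordon value at t=4 with g = 0.037; discount at r = 0.114.
D_1 = 6.7644
D_2 = 7.8216
D_3 = 8.7055
D_4 = 9.6892
TV_4 = 10.0477/(0.114−0.037) = 130.4894
P₀ = Σ Dₜ/(1+r)ᵗ + TV_4/(1+r)^4 = 109.6927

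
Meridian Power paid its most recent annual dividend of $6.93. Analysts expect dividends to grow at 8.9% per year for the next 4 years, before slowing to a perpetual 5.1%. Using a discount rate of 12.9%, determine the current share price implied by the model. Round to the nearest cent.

Two-stage DDM. Project D₁…D_4 at 0.089, terminal growth 0.051, discount at r = 0.129.
D_1 = 7.5468
D_2 = 8.2184
D_3 = 8.9499
D_4 = 9.7464
Terminal value at t=4: TV = D_5/(r−g) = 10.2435/(0.129−0.051) = 131.3267
P₀ = 7.5468/(1+0.129)^1 + 8.2184/(1+0.129)^2 + 8.9499/(1+0.129)^3 + 9.7464/(1+0.129)^4 + 131.3267/(1+0.129)^4 = 106.1810

$106.18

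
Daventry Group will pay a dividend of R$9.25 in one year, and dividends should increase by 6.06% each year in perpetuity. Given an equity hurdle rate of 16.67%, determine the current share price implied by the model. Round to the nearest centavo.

R$87.18

Gordon growth model: P₀ = D₁/(r − g), with D₁ = 9.25 given directly.
P₀ = 9.2500 / (0.1667 − 0.0606) = 9.2500 / 0.1061 = 87.1819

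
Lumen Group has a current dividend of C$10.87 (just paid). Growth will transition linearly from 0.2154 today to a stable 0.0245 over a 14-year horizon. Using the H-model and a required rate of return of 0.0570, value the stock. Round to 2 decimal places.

C$789.60

H-model: P₀ = D₀[(1+g_L) + H(g_S−g_L)]/(r−g_L), with H = 14/2 = 7.
P₀ = 10.87 × [(1+0.0245) + 7×(0.2154−0.0245)] / (0.057−0.0245)
   = 10.87 × 2.3608 / 0.0325 = 789.5968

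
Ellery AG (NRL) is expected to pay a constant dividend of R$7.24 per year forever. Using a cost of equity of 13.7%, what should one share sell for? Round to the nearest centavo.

Zero-growth DDM (perpetuity): P₀ = D/r = 7.24 / 0.137 = 52.8467

R$52.85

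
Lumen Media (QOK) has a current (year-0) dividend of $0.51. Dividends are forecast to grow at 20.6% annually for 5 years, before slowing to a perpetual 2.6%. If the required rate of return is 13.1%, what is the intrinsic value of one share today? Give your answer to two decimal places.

Two-stage DDM. Project D₁…D_5 at 0.206, terminal growth 0.026, discount at r = 0.131.
D_1 = 0.6151
D_2 = 0.7418
D_3 = 0.8946
D_4 = 1.0788
D_5 = 1.3011
Terminal value at t=5: TV = D_6/(r−g) = 1.3349/(0.131−0.026) = 12.7135
P₀ = 0.6151/(1+0.131)^1 + 0.7418/(1+0.131)^2 + 0.8946/(1+0.131)^3 + 1.0788/(1+0.131)^4 + 1.3011/(1+0.131)^5 + 12.7135/(1+0.131)^5 = 9.9744

$9.97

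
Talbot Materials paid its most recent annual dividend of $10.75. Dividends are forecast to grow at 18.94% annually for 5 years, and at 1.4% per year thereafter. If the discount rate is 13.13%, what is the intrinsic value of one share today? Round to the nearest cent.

Two-stage DDM. Project D₁…D_5 at 0.1894, terminal growth 0.014, discount at r = 0.1313.
D_1 = 12.7860
D_2 = 15.2077
D_3 = 18.0881
D_4 = 21.5140
D_5 = 25.5887
Terminal value at t=5: TV = D_6/(r−g) = 25.9469/(0.1313−0.014) = 221.2015
P₀ = 12.7860/(1+0.1313)^1 + 15.2077/(1+0.1313)^2 + 18.0881/(1+0.1313)^3 + 21.5140/(1+0.1313)^4 + 25.5887/(1+0.1313)^5 + 221.2015/(1+0.1313)^5 = 181.9917

$181.99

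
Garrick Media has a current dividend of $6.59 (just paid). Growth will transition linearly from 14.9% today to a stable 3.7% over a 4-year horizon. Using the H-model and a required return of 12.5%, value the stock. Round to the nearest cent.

H-model: P₀ = D₀[(1+g_L) + H(g_S−g_L)]/(r−g_L), with H = 4/2 = 2.
P₀ = 6.59 × [(1+0.037) + 2×(0.149−0.037)] / (0.125−0.037)
   = 6.59 × 1.2610 / 0.088 = 94.4317

$94.43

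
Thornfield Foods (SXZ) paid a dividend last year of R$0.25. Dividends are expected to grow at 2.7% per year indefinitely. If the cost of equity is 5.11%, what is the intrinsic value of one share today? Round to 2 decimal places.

R$10.65

Gordon growth model: P₀ = D₁/(r − g). D₁ = 0.25 × (1 + 0.027) = 0.2567.
P₀ = 0.2567 / (0.0511 − 0.027) = 0.2567 / 0.0241 = 10.6535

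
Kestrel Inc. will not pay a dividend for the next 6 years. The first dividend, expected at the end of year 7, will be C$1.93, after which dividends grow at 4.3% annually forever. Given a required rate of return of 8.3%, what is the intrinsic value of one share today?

Deferred-dividend DDM. At t=6 the remaining stream is a growing perpetuity with first payment D_7 = 1.93.
V_6 = D_7/(r−g) = 1.93/(0.083−0.043) = 48.2500
P₀ = V_6/(1+r)^6 = 48.2500/(1+0.083)^6 = 29.9038

C$29.90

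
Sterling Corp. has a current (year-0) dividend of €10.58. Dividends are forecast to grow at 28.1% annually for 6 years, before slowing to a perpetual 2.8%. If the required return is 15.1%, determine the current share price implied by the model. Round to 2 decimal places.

€261.91

Two-stage DDM. Project D₁…D_6 at 0.281, terminal growth 0.028, discount at r = 0.151.
D_1 = 13.5530
D_2 = 17.3614
D_3 = 22.2399
D_4 = 28.4893
D_5 = 36.4948
D_6 = 46.7499
Terminal value at t=6: TV = D_7/(r−g) = 48.0589/(0.151−0.028) = 390.7225
P₀ = 13.5530/(1+0.151)^1 + 17.3614/(1+0.151)^2 + 22.2399/(1+0.151)^3 + 28.4893/(1+0.151)^4 + 36.4948/(1+0.151)^5 + 46.7499/(1+0.151)^6 + 390.7225/(1+0.151)^6 = 261.9105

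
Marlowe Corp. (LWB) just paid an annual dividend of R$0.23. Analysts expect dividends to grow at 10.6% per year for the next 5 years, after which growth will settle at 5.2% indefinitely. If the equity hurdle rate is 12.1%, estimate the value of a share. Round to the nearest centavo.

R$4.38

Two-stage DDM. Project D₁…D_5 at 0.106, terminal growth 0.052, discount at r = 0.121.
D_1 = 0.2544
D_2 = 0.2813
D_3 = 0.3112
D_4 = 0.3442
D_5 = 0.3806
Terminal value at t=5: TV = D_6/(r−g) = 0.4004/(0.121−0.052) = 5.8032
P₀ = 0.2544/(1+0.121)^1 + 0.2813/(1+0.121)^2 + 0.3112/(1+0.121)^3 + 0.3442/(1+0.121)^4 + 0.3806/(1+0.121)^5 + 5.8032/(1+0.121)^5 = 4.3829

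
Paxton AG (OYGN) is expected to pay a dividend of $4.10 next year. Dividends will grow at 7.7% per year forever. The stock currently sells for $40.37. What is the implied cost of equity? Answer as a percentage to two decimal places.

Rearranging the constant-growth DDM: r = D₁/P₀ + g.
r = 4.1000 / 40.37 + 0.077 = 0.10156 + 0.077 = 0.17856

17.86%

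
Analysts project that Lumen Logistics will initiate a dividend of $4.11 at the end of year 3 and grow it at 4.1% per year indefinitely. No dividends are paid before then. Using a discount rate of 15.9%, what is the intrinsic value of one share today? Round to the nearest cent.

$25.93

Deferred-dividend DDM. At t=2 the remaining stream is a growing perpetuity with first payment D_3 = 4.11.
V_2 = D_3/(r−g) = 4.11/(0.159−0.041) = 34.8305
P₀ = V_2/(1+r)^2 = 34.8305/(1+0.159)^2 = 25.9294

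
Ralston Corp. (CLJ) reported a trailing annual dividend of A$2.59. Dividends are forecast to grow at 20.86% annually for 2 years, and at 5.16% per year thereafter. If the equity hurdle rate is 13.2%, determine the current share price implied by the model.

A$44.33

Two-stage DDM. Project D₁…D_2 at 0.2086, terminal growth 0.0516, discount at r = 0.132.
D_1 = 3.1303
D_2 = 3.7832
Terminal value at t=2: TV = D_3/(r−g) = 3.9785/(0.132−0.0516) = 49.4834
P₀ = 3.1303/(1+0.132)^1 + 3.7832/(1+0.132)^2 + 49.4834/(1+0.132)^2 = 44.3336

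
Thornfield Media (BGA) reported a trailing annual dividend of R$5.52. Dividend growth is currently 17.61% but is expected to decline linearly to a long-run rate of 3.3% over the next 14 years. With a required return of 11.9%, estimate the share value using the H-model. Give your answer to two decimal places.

H-model: P₀ = D₀[(1+g_L) + H(g_S−g_L)]/(r−g_L), with H = 14/2 = 7.
P₀ = 5.52 × [(1+0.033) + 7×(0.1761−0.033)] / (0.119−0.033)
   = 5.52 × 2.0347 / 0.086 = 130.5993

R$130.60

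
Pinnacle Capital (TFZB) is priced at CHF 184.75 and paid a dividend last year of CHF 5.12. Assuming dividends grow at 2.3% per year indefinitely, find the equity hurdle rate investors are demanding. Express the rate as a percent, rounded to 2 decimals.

5.14%

Rearranging the constant-growth DDM: r = D₁/P₀ + g.
D₁ = 5.12 × (1 + 0.023) = 5.2378.
r = 5.2378 / 184.75 + 0.023 = 0.02835 + 0.023 = 0.05135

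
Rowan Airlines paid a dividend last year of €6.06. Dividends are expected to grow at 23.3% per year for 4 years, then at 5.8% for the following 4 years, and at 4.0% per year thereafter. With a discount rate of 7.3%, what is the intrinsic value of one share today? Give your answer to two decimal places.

€390.30

Three-stage DDM. Project D₁…D_8; terminal Gordon value at t=8 with g = 0.04; discount at r = 0.073.
D_1 = 7.4720
D_2 = 9.2130
D_3 = 11.3596
D_4 = 14.0063
D_5 = 14.8187
D_6 = 15.6782
D_7 = 16.5875
D_8 = 17.5496
TV_8 = 18.2516/(0.073−0.04) = 553.0788
P₀ = Σ Dₜ/(1+r)ᵗ + TV_8/(1+r)^8 = 390.3032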